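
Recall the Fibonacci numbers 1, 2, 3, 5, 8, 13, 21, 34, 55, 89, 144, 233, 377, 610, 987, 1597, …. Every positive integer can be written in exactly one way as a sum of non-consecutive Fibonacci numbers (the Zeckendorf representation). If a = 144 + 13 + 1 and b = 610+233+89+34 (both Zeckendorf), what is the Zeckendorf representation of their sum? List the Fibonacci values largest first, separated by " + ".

The two numbers are 158 and 966, so their sum is 1124.
987 ≤ 1124 < 1597, so take 987; remainder 137
89 ≤ 137 < 144, so take 89; remainder 48
34 ≤ 48 < 55, so take 34; remainder 14
13 ≤ 14 < 21, so take 13; remainder 1
1 ≤ 1 < 2, so take 1; remainder 0

987 + 89 + 34 + 13 + 1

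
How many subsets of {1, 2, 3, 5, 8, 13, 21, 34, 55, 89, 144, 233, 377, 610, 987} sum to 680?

Starting from the Zeckendorf form and repeatedly splitting a term F_k into F_{k−1} + F_{k−2} (when neither is already used) reaches every representation.
680 = 610+55+13+2 = 610+55+8+5+2 = 610+34+21+13+2 = 377+233+55+13+2 = 610+34+21+8+5+2 = … (7 more), for 12 in all.

12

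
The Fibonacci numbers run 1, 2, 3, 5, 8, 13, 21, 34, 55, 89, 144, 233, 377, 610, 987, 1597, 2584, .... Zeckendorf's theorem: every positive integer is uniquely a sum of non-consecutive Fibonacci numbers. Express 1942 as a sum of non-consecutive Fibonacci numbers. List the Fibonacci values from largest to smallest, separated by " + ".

1597 ≤ 1942 < 2584, so take 1597; remainder 345
233 ≤ 345 < 377, so take 233; remainder 112
89 ≤ 112 < 144, so take 89; remainder 23
21 ≤ 23 < 34, so take 21; remainder 2
2 ≤ 2 < 3, so take 2; remainder 0
So 1942 = 1597 + 233 + 89 + 21 + 2, with no two terms consecutive in the sequence.

1597 + 233 + 89 + 21 + 2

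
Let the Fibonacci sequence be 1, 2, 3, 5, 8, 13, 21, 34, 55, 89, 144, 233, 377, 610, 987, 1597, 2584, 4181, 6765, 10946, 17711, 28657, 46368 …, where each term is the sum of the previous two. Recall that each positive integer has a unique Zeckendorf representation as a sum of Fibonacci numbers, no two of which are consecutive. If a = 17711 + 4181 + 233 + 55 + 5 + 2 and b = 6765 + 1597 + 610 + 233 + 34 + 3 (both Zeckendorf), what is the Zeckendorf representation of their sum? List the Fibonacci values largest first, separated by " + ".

The two numbers are 22187 and 9242, so their sum is 31429.
Greedy algorithm:
largest Fibonacci ≤ 31429 is 28657; 31429 − 28657 = 2772
largest Fibonacci ≤ 2772 is 2584; 2772 − 2584 = 188
largest Fibonacci ≤ 188 is 144; 188 − 144 = 44
largest Fibonacci ≤ 44 is 34; 44 − 34 = 10
largest Fibonacci ≤ 10 is 8; 10 − 8 = 2
largest Fibonacci ≤ 2 is 2; 2 − 2 = 0

28657 + 2584 + 144 + 34 + 8 + 2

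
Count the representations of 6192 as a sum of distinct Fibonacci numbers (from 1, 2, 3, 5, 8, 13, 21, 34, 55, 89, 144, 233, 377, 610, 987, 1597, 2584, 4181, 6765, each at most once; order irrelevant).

54

Starting from the Zeckendorf form and repeatedly splitting a term F_k into F_{k−1} + F_{k−2} (when neither is already used) reaches every representation.
6192 = 4181+1597+377+34+3 = 4181+1597+377+34+2+1 = 4181+1597+377+21+13+3 = 4181+1597+233+144+34+3 = … (50 more), for 54 in all.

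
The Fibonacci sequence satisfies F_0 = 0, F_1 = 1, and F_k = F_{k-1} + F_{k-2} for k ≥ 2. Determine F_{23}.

Iterating the recurrence up to F_{19} = 4181 and F_{18} = 2584:
F_{20} = F_{19} + F_{18} = 4181 + 2584 = 6765
F_{21} = F_{20} + F_{19} = 6765 + 4181 = 10946
F_{22} = F_{21} + F_{20} = 10946 + 6765 = 17711
F_{23} = F_{22} + F_{21} = 17711 + 10946 = 28657

28657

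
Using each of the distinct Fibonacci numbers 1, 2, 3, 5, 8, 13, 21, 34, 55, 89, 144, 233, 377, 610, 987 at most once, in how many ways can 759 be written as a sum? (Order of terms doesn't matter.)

16

Starting from the Zeckendorf form and repeatedly splitting a term F_k into F_{k−1} + F_{k−2} (when neither is already used) reaches every representation.
759 = 610+144+5 = 610+144+3+2 = 610+89+55+5 = … (13 more), for 16 in all.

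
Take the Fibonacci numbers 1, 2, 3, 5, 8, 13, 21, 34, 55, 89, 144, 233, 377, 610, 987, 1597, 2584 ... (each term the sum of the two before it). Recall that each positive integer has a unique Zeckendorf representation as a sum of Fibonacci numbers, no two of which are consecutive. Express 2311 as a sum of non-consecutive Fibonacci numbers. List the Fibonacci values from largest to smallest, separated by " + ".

1597 + 610 + 89 + 13 + 2

Greedily peel off the largest Fibonacci term at each step:
1597 ≤ 2311 < 2584, so take 1597; remainder 714
610 ≤ 714 < 987, so take 610; remainder 104
89 ≤ 104 < 144, so take 89; remainder 15
13 ≤ 15 < 21, so take 13; remainder 2
2 ≤ 2 < 3, so take 2; remainder 0
So 2311 = 1597 + 610 + 89 + 13 + 2, with no two terms consecutive in the sequence.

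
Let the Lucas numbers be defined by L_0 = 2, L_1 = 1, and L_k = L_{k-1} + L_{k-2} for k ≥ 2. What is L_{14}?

843

Iterating the recurrence up to L_{10} = 123 and L_{9} = 76:
L_{11} = L_{10} + L_{9} = 123 + 76 = 199
L_{12} = L_{11} + L_{10} = 199 + 123 = 322
L_{13} = L_{12} + L_{11} = 322 + 199 = 521
L_{14} = L_{13} + L_{12} = 521 + 322 = 843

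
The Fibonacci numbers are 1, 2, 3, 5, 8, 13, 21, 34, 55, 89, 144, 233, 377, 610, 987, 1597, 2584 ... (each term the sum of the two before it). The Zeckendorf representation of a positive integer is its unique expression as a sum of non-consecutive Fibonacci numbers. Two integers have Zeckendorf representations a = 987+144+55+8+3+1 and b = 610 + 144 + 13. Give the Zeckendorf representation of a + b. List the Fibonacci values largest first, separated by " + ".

1597 + 233 + 89 + 34 + 8 + 3 + 1

The two numbers are 1198 and 767, so their sum is 1965.
1965 − 1597 = 368
368 − 233 = 135
135 − 89 = 46
46 − 34 = 12
12 − 8 = 4
4 − 3 = 1
1 − 1 = 0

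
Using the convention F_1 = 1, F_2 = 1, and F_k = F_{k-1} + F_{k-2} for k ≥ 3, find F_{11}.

89

Iterating the recurrence up to F_{3} = 2 and F_{2} = 1:
F_{4} = F_{3} + F_{2} = 2 + 1 = 3
F_{5} = F_{4} + F_{3} = 3 + 2 = 5
F_{6} = F_{5} + F_{4} = 5 + 3 = 8
F_{7} = F_{6} + F_{5} = 8 + 5 = 13
F_{8} = F_{7} + F_{6} = 13 + 8 = 21
F_{9} = F_{8} + F_{7} = 21 + 13 = 34
F_{10} = F_{9} + F_{8} = 34 + 21 = 55
F_{11} = F_{10} + F_{9} = 55 + 34 = 89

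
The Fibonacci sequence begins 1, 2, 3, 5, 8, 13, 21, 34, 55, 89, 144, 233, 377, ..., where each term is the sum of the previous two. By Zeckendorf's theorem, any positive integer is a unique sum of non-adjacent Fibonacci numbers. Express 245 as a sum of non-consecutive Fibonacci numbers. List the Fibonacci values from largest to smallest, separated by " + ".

233 + 8 + 3 + 1

Repeatedly subtract the largest Fibonacci number that fits:
245: greatest Fibonacci not exceeding it is 233, leaving 12
12: greatest Fibonacci not exceeding it is 8, leaving 4
4: greatest Fibonacci not exceeding it is 3, leaving 1
1: greatest Fibonacci not exceeding it is 1, leaving 0
So 245 = 233 + 8 + 3 + 1, with no two terms consecutive in the sequence.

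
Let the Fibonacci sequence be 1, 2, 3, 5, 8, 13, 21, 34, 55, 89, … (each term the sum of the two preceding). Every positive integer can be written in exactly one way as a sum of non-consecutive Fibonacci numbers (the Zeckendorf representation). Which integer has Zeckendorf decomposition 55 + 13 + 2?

70

55 + 13 + 2 = 70.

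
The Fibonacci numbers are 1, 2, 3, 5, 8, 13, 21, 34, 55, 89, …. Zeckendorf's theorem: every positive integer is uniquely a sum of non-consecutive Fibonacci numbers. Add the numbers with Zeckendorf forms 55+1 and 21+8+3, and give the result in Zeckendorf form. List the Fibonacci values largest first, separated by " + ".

The two numbers are 56 and 32, so their sum is 88.
88 − 55 = 33
33 − 21 = 12
12 − 8 = 4
4 − 3 = 1
1 − 1 = 0

55 + 21 + 8 + 3 + 1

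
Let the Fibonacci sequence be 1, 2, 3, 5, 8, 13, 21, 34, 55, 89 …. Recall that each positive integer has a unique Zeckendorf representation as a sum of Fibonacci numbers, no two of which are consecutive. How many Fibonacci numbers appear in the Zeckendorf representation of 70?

Repeatedly subtract the largest Fibonacci number that fits:
55 ≤ 70 < 89, so take 55; remainder 15
13 ≤ 15 < 21, so take 13; remainder 2
2 ≤ 2 < 3, so take 2; remainder 0
70 = 55 + 13 + 2, which has 3 terms.

3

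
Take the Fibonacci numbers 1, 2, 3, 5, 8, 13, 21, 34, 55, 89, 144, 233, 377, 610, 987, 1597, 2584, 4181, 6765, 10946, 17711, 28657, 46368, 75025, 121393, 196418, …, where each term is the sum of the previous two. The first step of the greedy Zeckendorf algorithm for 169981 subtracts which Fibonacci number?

121393

121393 ≤ 169981 < 196418, so the largest Fibonacci number not exceeding 169981 is 121393.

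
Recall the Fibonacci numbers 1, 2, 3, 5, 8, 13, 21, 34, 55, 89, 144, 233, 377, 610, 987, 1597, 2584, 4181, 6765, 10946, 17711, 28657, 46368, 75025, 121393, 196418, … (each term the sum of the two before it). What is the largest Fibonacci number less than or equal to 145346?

121393 ≤ 145346 < 196418, so the largest Fibonacci number not exceeding 145346 is 121393.

121393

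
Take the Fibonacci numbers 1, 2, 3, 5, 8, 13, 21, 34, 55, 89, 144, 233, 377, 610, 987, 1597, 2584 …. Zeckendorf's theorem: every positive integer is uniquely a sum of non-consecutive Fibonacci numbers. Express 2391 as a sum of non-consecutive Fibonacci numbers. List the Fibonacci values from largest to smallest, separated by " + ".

1597 + 610 + 144 + 34 + 5 + 1

Repeatedly subtract the largest Fibonacci number that fits:
1597 ≤ 2391 < 2584, so take 1597; remainder 794
610 ≤ 794 < 987, so take 610; remainder 184
144 ≤ 184 < 233, so take 144; remainder 40
34 ≤ 40 < 55, so take 34; remainder 6
5 ≤ 6 < 8, so take 5; remainder 1
1 ≤ 1 < 2, so take 1; remainder 0
So 2391 = 1597 + 610 + 144 + 34 + 5 + 1, with no two terms consecutive in the sequence.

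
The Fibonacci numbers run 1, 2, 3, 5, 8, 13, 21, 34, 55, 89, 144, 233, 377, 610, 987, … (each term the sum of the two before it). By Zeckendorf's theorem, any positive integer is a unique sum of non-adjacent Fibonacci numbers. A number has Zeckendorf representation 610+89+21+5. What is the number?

610+89+21+5 = 725.

725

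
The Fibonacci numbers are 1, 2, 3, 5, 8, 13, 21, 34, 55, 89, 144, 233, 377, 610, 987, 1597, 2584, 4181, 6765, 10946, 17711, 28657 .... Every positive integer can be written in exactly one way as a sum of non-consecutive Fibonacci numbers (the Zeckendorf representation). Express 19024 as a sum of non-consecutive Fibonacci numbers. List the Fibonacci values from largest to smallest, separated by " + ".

17711 + 987 + 233 + 89 + 3 + 1

Repeatedly subtract the largest Fibonacci number that fits:
17711 ≤ 19024 < 28657, so take 17711; remainder 1313
987 ≤ 1313 < 1597, so take 987; remainder 326
233 ≤ 326 < 377, so take 233; remainder 93
89 ≤ 93 < 144, so take 89; remainder 4
3 ≤ 4 < 5, so take 3; remainder 1
1 ≤ 1 < 2, so take 1; remainder 0
So 19024 = 17711 + 987 + 233 + 89 + 3 + 1, with no two terms consecutive in the sequence.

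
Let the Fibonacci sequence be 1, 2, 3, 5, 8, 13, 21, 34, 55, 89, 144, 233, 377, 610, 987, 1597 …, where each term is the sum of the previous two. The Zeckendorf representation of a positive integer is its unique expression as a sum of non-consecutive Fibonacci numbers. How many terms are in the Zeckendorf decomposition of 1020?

1020 − 987 = 33
33 − 21 = 12
12 − 8 = 4
4 − 3 = 1
1 − 1 = 0
1020 = 987 + 21 + 8 + 3 + 1, which has 5 terms.

5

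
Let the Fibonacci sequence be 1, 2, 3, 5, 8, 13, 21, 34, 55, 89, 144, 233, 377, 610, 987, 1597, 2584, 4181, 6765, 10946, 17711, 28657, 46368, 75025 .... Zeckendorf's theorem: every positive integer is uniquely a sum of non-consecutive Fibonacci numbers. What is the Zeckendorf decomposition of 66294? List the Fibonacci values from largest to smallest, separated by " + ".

46368 + 17711 + 1597 + 610 + 8

take 46368 (≤ 66294); 66294 − 46368 = 19926
take 17711 (≤ 19926); 19926 − 17711 = 2215
take 1597 (≤ 2215); 2215 − 1597 = 618
take 610 (≤ 618); 618 − 610 = 8
take 8 (≤ 8); 8 − 8 = 0
So 66294 = 46368 + 17711 + 1597 + 610 + 8, with no two terms consecutive in the sequence.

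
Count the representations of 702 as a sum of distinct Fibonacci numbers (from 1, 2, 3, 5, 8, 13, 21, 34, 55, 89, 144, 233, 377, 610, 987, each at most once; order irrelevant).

Each representation comes from the Zeckendorf form by replacing some F_k with F_{k−1} + F_{k−2} where possible.
702 = 610+89+3 = 610+89+2+1 = 610+55+34+3 = 377+233+89+3 = … (18 more), for 22 in all.

22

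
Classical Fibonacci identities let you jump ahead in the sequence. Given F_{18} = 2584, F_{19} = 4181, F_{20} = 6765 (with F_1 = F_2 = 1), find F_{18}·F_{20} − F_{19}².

2584·6765 − 4181² = 17480760 − 17480761 = -1. (Cassini's identity: F_{k−1}F_{k+1} − F_k² = (−1)^k.)

-1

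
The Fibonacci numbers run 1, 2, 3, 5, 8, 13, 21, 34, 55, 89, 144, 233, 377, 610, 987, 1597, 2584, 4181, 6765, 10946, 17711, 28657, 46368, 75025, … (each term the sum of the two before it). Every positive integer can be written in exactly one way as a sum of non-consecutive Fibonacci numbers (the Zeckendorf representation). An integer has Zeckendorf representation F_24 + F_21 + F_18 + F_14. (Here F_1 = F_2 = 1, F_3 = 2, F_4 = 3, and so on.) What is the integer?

60275

F_24 + F_21 + F_18 + F_14 = 46368 + 10946 + 2584 + 377 = 60275.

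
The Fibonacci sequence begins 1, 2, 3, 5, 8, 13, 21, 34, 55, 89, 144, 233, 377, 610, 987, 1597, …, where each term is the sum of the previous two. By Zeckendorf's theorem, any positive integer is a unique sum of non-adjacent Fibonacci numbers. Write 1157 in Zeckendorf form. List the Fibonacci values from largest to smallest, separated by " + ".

987 + 144 + 21 + 5

987 ≤ 1157 < 1597, so take 987; remainder 170
144 ≤ 170 < 233, so take 144; remainder 26
21 ≤ 26 < 34, so take 21; remainder 5
5 ≤ 5 < 8, so take 5; remainder 0
So 1157 = 987 + 144 + 21 + 5, with no two terms consecutive in the sequence.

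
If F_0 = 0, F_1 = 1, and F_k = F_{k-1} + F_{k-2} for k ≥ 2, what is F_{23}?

28657

Iterating the recurrence up to F_{19} = 4181 and F_{18} = 2584:
F_{20} = F_{19} + F_{18} = 4181 + 2584 = 6765
F_{21} = F_{20} + F_{19} = 6765 + 4181 = 10946
F_{22} = F_{21} + F_{20} = 10946 + 6765 = 17711
F_{23} = F_{22} + F_{21} = 17711 + 10946 = 28657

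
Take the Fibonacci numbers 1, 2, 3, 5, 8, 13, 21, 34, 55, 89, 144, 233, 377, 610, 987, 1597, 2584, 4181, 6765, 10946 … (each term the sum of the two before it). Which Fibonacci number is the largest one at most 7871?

6765 ≤ 7871 < 10946, so the largest Fibonacci number not exceeding 7871 is 6765.

6765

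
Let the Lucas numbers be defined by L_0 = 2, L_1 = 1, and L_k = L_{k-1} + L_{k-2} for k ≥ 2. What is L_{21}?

Iterating the recurrence up to L_{14} = 843 and L_{13} = 521:
L_{15} = L_{14} + L_{13} = 843 + 521 = 1364
L_{16} = L_{15} + L_{14} = 1364 + 843 = 2207
L_{17} = L_{16} + L_{15} = 2207 + 1364 = 3571
L_{18} = L_{17} + L_{16} = 3571 + 2207 = 5778
L_{19} = L_{18} + L_{17} = 5778 + 3571 = 9349
L_{20} = L_{19} + L_{18} = 9349 + 5778 = 15127
L_{21} = L_{20} + L_{19} = 15127 + 9349 = 24476

24476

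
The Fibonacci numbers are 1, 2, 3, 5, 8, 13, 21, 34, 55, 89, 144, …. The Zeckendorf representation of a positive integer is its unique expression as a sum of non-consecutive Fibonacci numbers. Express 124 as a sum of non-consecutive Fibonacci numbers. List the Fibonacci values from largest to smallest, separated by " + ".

take 89 (≤ 124); 124 − 89 = 35
take 34 (≤ 35); 35 − 34 = 1
take 1 (≤ 1); 1 − 1 = 0
So 124 = 89 + 34 + 1, with no two terms consecutive in the sequence.

89 + 34 + 1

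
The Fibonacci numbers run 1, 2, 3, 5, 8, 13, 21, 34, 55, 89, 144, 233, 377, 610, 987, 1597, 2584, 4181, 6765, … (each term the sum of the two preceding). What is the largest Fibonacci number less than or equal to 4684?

4181 ≤ 4684 < 6765, so the largest Fibonacci number not exceeding 4684 is 4181.

4181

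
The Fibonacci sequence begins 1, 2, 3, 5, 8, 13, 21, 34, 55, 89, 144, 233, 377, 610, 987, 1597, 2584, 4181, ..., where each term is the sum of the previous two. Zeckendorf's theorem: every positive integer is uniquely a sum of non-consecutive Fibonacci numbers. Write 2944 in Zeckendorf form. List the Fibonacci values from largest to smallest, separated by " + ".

Greedily peel off the largest Fibonacci term at each step:
subtract 2584 from 2944: 360 remains
subtract 233 from 360: 127 remains
subtract 89 from 127: 38 remains
subtract 34 from 38: 4 remains
subtract 3 from 4: 1 remains
subtract 1 from 1: 0 remains
So 2944 = 2584 + 233 + 89 + 34 + 3 + 1, with no two terms consecutive in the sequence.

2584 + 233 + 89 + 34 + 3 + 1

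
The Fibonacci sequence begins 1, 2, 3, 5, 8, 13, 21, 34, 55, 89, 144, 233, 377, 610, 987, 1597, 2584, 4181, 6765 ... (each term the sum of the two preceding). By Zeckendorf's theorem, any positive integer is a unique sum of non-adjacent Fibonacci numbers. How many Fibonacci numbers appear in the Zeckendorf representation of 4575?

5

Greedy algorithm:
take 4181 (≤ 4575); 4575 − 4181 = 394
take 377 (≤ 394); 394 − 377 = 17
take 13 (≤ 17); 17 − 13 = 4
take 3 (≤ 4); 4 − 3 = 1
take 1 (≤ 1); 1 − 1 = 0
4575 = 4181 + 377 + 13 + 3 + 1, which has 5 terms.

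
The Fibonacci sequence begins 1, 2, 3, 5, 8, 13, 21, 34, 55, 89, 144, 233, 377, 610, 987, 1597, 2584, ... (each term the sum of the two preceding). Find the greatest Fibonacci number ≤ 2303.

1597

1597 ≤ 2303 < 2584, so the largest Fibonacci number not exceeding 2303 is 1597.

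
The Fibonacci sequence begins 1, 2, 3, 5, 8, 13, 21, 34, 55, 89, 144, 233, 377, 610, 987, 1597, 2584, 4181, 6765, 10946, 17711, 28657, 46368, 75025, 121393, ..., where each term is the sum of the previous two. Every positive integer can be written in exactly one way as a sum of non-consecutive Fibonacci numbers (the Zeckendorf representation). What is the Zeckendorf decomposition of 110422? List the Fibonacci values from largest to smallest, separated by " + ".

110422: greatest Fibonacci not exceeding it is 75025, leaving 35397
35397: greatest Fibonacci not exceeding it is 28657, leaving 6740
6740: greatest Fibonacci not exceeding it is 4181, leaving 2559
2559: greatest Fibonacci not exceeding it is 1597, leaving 962
962: greatest Fibonacci not exceeding it is 610, leaving 352
352: greatest Fibonacci not exceeding it is 233, leaving 119
119: greatest Fibonacci not exceeding it is 89, leaving 30
30: greatest Fibonacci not exceeding it is 21, leaving 9
9: greatest Fibonacci not exceeding it is 8, leaving 1
1: greatest Fibonacci not exceeding it is 1, leaving 0
So 110422 = 75025 + 28657 + 4181 + 1597 + 610 + 233 + 89 + 21 + 8 + 1, with no two terms consecutive in the sequence.

75025 + 28657 + 4181 + 1597 + 610 + 233 + 89 + 21 + 8 + 1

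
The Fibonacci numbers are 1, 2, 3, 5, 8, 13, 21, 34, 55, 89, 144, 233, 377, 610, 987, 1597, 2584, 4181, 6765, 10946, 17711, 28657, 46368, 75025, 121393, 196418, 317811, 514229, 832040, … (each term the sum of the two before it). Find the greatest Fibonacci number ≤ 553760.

514229 ≤ 553760 < 832040, so the largest Fibonacci number not exceeding 553760 is 514229.

514229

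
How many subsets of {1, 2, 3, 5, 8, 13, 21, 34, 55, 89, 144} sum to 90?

Each representation comes from the Zeckendorf form by replacing some F_k with F_{k−1} + F_{k−2} where possible.
90 = 89+1 = 55+34+1 = 55+21+13+1 = 55+21+8+5+1 = 55+21+8+3+2+1 — 5 representations.

5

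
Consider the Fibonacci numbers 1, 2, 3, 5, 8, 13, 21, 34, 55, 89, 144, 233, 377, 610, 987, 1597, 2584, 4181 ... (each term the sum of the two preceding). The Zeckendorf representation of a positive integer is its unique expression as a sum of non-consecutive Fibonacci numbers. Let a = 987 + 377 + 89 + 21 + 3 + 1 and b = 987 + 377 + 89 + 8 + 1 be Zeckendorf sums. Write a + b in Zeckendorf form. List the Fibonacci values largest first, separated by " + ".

2584 + 233 + 89 + 34

The two numbers are 1478 and 1462, so their sum is 2940.
Greedy algorithm:
2940: greatest Fibonacci not exceeding it is 2584, leaving 356
356: greatest Fibonacci not exceeding it is 233, leaving 123
123: greatest Fibonacci not exceeding it is 89, leaving 34
34: greatest Fibonacci not exceeding it is 34, leaving 0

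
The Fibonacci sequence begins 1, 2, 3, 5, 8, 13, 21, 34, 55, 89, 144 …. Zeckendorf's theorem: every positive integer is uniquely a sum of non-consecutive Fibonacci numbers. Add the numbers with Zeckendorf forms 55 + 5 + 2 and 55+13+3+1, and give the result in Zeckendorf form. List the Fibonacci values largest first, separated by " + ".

89 + 34 + 8 + 3

The two numbers are 62 and 72, so their sum is 134.
134: greatest Fibonacci not exceeding it is 89, leaving 45
45: greatest Fibonacci not exceeding it is 34, leaving 11
11: greatest Fibonacci not exceeding it is 8, leaving 3
3: greatest Fibonacci not exceeding it is 3, leaving 0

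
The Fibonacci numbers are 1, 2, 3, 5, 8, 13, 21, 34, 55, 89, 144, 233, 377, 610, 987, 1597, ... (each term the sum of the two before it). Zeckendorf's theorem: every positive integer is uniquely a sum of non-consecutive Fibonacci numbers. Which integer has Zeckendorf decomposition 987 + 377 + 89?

987 + 377 + 89 = 1453.

1453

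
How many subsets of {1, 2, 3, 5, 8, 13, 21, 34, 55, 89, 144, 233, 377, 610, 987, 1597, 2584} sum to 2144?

32

Each representation comes from the Zeckendorf form by replacing some F_k with F_{k−1} + F_{k−2} where possible.
2144 = 1597+377+144+21+5 = 1597+377+144+21+3+2 = 1597+377+144+13+8+5 = 1597+377+89+55+21+5 = … (28 more), for 32 in all.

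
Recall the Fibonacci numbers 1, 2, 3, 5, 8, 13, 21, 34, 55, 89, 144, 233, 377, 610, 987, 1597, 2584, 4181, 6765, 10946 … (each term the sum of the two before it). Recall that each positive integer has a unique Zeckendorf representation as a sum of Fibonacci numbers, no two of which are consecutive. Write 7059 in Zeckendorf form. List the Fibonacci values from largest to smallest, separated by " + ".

6765 + 233 + 55 + 5 + 1

Greedy algorithm:
7059 − 6765 = 294
294 − 233 = 61
61 − 55 = 6
6 − 5 = 1
1 − 1 = 0
So 7059 = 6765 + 233 + 55 + 5 + 1, with no two terms consecutive in the sequence.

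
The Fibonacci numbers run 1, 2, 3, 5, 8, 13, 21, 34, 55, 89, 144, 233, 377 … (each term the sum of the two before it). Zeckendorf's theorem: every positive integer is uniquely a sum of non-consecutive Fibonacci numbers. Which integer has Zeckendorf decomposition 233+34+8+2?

233+34+8+2 = 277.

277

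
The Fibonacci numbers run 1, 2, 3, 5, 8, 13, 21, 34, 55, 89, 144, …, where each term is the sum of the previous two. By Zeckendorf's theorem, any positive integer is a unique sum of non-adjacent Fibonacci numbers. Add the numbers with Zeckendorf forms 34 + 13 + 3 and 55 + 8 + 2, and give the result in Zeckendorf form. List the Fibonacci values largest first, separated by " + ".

89 + 21 + 5

The two numbers are 50 and 65, so their sum is 115.
subtract 89 from 115: 26 remains
subtract 21 from 26: 5 remains
subtract 5 from 5: 0 remains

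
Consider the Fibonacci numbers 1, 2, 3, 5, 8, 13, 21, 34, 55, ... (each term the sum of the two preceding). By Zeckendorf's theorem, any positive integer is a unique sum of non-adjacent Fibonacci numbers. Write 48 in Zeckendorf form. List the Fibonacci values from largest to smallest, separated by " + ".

34 + 13 + 1

Repeatedly subtract the largest Fibonacci number that fits:
subtract 34 from 48: 14 remains
subtract 13 from 14: 1 remains
subtract 1 from 1: 0 remains
So 48 = 34 + 13 + 1, with no two terms consecutive in the sequence.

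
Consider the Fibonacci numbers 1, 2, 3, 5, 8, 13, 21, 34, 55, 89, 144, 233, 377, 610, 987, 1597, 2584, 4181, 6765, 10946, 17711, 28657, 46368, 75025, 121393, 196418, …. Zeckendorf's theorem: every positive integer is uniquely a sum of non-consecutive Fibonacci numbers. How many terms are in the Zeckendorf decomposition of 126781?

126781: greatest Fibonacci not exceeding it is 121393, leaving 5388
5388: greatest Fibonacci not exceeding it is 4181, leaving 1207
1207: greatest Fibonacci not exceeding it is 987, leaving 220
220: greatest Fibonacci not exceeding it is 144, leaving 76
76: greatest Fibonacci not exceeding it is 55, leaving 21
21: greatest Fibonacci not exceeding it is 21, leaving 0
126781 = 121393 + 4181 + 987 + 144 + 55 + 21, which has 6 terms.

6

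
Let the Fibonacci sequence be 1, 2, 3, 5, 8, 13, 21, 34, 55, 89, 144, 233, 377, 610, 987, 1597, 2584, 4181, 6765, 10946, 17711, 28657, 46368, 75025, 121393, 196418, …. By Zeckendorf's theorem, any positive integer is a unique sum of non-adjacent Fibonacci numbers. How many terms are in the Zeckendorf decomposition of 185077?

10

Greedily peel off the largest Fibonacci term at each step:
185077 − 121393 = 63684
63684 − 46368 = 17316
17316 − 10946 = 6370
6370 − 4181 = 2189
2189 − 1597 = 592
592 − 377 = 215
215 − 144 = 71
71 − 55 = 16
16 − 13 = 3
3 − 3 = 0
185077 = 121393 + 46368 + 10946 + 4181 + 1597 + 377 + 144 + 55 + 13 + 3, which has 10 terms.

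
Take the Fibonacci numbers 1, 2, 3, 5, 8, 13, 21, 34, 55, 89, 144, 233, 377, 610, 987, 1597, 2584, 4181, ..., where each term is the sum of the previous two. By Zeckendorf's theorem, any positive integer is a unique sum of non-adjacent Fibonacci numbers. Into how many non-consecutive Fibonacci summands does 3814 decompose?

5

3814 − 2584 = 1230
1230 − 987 = 243
243 − 233 = 10
10 − 8 = 2
2 − 2 = 0
3814 = 2584 + 987 + 233 + 8 + 2, which has 5 terms.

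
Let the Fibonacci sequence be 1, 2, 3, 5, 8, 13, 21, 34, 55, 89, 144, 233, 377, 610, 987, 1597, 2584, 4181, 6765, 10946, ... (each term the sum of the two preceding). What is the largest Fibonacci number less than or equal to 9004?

6765 ≤ 9004 < 10946, so the largest Fibonacci number not exceeding 9004 is 6765.

6765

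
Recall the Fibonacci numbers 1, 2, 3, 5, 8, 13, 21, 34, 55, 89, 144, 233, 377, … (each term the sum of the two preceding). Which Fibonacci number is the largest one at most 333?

233

233 ≤ 333 < 377, so the largest Fibonacci number not exceeding 333 is 233.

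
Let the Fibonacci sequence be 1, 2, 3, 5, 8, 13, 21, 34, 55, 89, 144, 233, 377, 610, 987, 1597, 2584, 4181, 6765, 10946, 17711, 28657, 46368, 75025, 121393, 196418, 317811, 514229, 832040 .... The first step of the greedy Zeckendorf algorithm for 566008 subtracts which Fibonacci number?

514229

514229 ≤ 566008 < 832040, so the largest Fibonacci number not exceeding 566008 is 514229.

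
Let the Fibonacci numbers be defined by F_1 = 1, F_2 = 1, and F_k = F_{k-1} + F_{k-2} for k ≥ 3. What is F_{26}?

121393

Iterating the recurrence up to F_{18} = 2584 and F_{17} = 1597:
F_{19} = F_{18} + F_{17} = 2584 + 1597 = 4181
F_{20} = F_{19} + F_{18} = 4181 + 2584 = 6765
F_{21} = F_{20} + F_{19} = 6765 + 4181 = 10946
F_{22} = F_{21} + F_{20} = 10946 + 6765 = 17711
F_{23} = F_{22} + F_{21} = 17711 + 10946 = 28657
F_{24} = F_{23} + F_{22} = 28657 + 17711 = 46368
F_{25} = F_{24} + F_{23} = 46368 + 28657 = 75025
F_{26} = F_{25} + F_{24} = 75025 + 46368 = 121393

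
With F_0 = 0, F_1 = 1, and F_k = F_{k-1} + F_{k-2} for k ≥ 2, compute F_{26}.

121393

Iterating the recurrence up to F_{22} = 17711 and F_{21} = 10946:
F_{23} = F_{22} + F_{21} = 17711 + 10946 = 28657
F_{24} = F_{23} + F_{22} = 28657 + 17711 = 46368
F_{25} = F_{24} + F_{23} = 46368 + 28657 = 75025
F_{26} = F_{25} + F_{24} = 75025 + 46368 = 121393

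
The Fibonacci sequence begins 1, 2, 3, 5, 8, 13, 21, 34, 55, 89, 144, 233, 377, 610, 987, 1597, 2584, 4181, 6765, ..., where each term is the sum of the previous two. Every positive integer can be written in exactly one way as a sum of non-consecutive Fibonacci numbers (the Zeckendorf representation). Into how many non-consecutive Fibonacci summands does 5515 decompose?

Repeatedly subtract the largest Fibonacci number that fits:
5515: greatest Fibonacci not exceeding it is 4181, leaving 1334
1334: greatest Fibonacci not exceeding it is 987, leaving 347
347: greatest Fibonacci not exceeding it is 233, leaving 114
114: greatest Fibonacci not exceeding it is 89, leaving 25
25: greatest Fibonacci not exceeding it is 21, leaving 4
4: greatest Fibonacci not exceeding it is 3, leaving 1
1: greatest Fibonacci not exceeding it is 1, leaving 0
5515 = 4181 + 987 + 233 + 89 + 21 + 3 + 1, which has 7 terms.

7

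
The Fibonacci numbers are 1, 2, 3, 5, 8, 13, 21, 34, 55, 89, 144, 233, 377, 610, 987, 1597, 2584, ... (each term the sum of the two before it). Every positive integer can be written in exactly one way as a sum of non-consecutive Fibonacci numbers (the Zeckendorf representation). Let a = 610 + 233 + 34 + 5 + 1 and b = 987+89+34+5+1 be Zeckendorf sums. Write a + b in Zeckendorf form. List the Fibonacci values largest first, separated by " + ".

The two numbers are 883 and 1116, so their sum is 1999.
Greedy algorithm:
1999: greatest Fibonacci not exceeding it is 1597, leaving 402
402: greatest Fibonacci not exceeding it is 377, leaving 25
25: greatest Fibonacci not exceeding it is 21, leaving 4
4: greatest Fibonacci not exceeding it is 3, leaving 1
1: greatest Fibonacci not exceeding it is 1, leaving 0

1597 + 377 + 21 + 3 + 1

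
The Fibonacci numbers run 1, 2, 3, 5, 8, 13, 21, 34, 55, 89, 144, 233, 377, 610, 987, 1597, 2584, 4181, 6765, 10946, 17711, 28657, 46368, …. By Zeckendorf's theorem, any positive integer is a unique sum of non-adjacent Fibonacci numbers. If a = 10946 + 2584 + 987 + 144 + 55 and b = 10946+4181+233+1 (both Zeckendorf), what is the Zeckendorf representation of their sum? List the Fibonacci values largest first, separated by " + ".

28657 + 987 + 377 + 55 + 1

The two numbers are 14716 and 15361, so their sum is 30077.
subtract 28657 from 30077: 1420 remains
subtract 987 from 1420: 433 remains
subtract 377 from 433: 56 remains
subtract 55 from 56: 1 remains
subtract 1 from 1: 0 remains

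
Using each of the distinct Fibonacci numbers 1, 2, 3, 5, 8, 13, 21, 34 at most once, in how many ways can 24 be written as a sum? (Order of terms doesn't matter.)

5

24 = 21+3 = 21+2+1 = 13+8+3 = … (2 more), for 5 in all.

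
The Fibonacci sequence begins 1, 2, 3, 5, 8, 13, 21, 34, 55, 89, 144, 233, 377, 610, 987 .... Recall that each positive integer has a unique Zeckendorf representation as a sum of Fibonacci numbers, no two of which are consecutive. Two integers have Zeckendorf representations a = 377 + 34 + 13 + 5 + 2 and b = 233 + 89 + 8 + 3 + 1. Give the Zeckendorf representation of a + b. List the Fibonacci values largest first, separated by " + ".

The two numbers are 431 and 334, so their sum is 765.
Repeatedly subtract the largest Fibonacci number that fits:
largest Fibonacci ≤ 765 is 610; 765 − 610 = 155
largest Fibonacci ≤ 155 is 144; 155 − 144 = 11
largest Fibonacci ≤ 11 is 8; 11 − 8 = 3
largest Fibonacci ≤ 3 is 3; 3 − 3 = 0

610 + 144 + 8 + 3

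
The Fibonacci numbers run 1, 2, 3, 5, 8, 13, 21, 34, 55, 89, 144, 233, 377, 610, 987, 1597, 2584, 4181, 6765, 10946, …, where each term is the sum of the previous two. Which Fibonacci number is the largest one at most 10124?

6765 ≤ 10124 < 10946, so the largest Fibonacci number not exceeding 10124 is 6765.

6765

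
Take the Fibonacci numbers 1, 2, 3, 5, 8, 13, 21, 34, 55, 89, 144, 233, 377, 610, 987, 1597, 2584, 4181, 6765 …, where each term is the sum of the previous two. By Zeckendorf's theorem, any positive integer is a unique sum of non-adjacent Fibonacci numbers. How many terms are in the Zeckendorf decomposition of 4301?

5

take 4181 (≤ 4301); 4301 − 4181 = 120
take 89 (≤ 120); 120 − 89 = 31
take 21 (≤ 31); 31 − 21 = 10
take 8 (≤ 10); 10 − 8 = 2
take 2 (≤ 2); 2 − 2 = 0
4301 = 4181 + 89 + 21 + 8 + 2, which has 5 terms.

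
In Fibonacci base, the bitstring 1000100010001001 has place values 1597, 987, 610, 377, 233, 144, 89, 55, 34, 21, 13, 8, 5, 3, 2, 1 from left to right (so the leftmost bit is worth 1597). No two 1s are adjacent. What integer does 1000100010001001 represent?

Summing the place values of the 1 bits: 1597 + 233 + 34 + 5 + 1 = 1870.

1870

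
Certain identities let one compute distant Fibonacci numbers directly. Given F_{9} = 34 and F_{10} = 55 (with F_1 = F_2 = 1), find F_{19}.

By F_{2k+1} = F_k² + F_{k+1}²: F_{19} = 34² + 55² = 1156 + 3025 = 4181.

4181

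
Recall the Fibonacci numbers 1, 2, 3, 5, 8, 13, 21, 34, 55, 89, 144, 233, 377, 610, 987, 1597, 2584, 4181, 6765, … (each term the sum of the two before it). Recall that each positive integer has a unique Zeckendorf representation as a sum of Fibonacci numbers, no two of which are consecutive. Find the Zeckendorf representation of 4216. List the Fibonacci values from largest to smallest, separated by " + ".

4181 + 34 + 1

Repeatedly subtract the largest Fibonacci number that fits:
largest Fibonacci ≤ 4216 is 4181; 4216 − 4181 = 35
largest Fibonacci ≤ 35 is 34; 35 − 34 = 1
largest Fibonacci ≤ 1 is 1; 1 − 1 = 0
So 4216 = 4181 + 34 + 1, with no two terms consecutive in the sequence.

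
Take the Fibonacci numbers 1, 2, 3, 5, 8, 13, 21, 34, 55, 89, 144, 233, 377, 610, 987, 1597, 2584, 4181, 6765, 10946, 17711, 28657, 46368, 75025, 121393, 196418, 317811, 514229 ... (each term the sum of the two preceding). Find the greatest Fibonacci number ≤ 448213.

317811 ≤ 448213 < 514229, so the largest Fibonacci number not exceeding 448213 is 317811.

317811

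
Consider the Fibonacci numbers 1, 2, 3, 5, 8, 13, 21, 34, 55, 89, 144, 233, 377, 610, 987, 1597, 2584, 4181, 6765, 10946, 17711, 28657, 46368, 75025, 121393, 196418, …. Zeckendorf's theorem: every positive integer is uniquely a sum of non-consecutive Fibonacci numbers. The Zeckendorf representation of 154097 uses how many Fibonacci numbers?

121393 ≤ 154097 < 196418, so take 121393; remainder 32704
28657 ≤ 32704 < 46368, so take 28657; remainder 4047
2584 ≤ 4047 < 4181, so take 2584; remainder 1463
987 ≤ 1463 < 1597, so take 987; remainder 476
377 ≤ 476 < 610, so take 377; remainder 99
89 ≤ 99 < 144, so take 89; remainder 10
8 ≤ 10 < 13, so take 8; remainder 2
2 ≤ 2 < 3, so take 2; remainder 0
154097 = 121393 + 28657 + 2584 + 987 + 377 + 89 + 8 + 2, which has 8 terms.

8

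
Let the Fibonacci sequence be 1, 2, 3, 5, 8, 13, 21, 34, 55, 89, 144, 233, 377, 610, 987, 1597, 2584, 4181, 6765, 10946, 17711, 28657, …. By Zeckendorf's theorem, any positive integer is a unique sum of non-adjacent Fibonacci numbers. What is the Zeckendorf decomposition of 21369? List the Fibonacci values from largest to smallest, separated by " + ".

subtract 17711 from 21369: 3658 remains
subtract 2584 from 3658: 1074 remains
subtract 987 from 1074: 87 remains
subtract 55 from 87: 32 remains
subtract 21 from 32: 11 remains
subtract 8 from 11: 3 remains
subtract 3 from 3: 0 remains
So 21369 = 17711 + 2584 + 987 + 55 + 21 + 8 + 3, with no two terms consecutive in the sequence.

17711 + 2584 + 987 + 55 + 21 + 8 + 3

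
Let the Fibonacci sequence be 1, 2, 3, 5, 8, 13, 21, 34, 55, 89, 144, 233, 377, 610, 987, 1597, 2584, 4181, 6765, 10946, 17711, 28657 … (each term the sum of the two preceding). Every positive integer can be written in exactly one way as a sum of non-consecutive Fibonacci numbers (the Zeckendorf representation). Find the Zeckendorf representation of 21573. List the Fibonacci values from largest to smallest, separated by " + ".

Greedily peel off the largest Fibonacci term at each step:
21573 − 17711 = 3862
3862 − 2584 = 1278
1278 − 987 = 291
291 − 233 = 58
58 − 55 = 3
3 − 3 = 0
So 21573 = 17711 + 2584 + 987 + 233 + 55 + 3, with no two terms consecutive in the sequence.

17711 + 2584 + 987 + 233 + 55 + 3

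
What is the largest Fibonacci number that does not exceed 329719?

317811 ≤ 329719 < 514229, so the largest Fibonacci number not exceeding 329719 is 317811.

317811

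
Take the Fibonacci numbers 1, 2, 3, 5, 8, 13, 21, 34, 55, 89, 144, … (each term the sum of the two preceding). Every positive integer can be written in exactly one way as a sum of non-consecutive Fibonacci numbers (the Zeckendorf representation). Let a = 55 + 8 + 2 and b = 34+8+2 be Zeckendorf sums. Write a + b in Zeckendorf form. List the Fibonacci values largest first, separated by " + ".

89 + 13 + 5 + 2

The two numbers are 65 and 44, so their sum is 109.
Greedily peel off the largest Fibonacci term at each step:
largest Fibonacci ≤ 109 is 89; 109 − 89 = 20
largest Fibonacci ≤ 20 is 13; 20 − 13 = 7
largest Fibonacci ≤ 7 is 5; 7 − 5 = 2
largest Fibonacci ≤ 2 is 2; 2 − 2 = 0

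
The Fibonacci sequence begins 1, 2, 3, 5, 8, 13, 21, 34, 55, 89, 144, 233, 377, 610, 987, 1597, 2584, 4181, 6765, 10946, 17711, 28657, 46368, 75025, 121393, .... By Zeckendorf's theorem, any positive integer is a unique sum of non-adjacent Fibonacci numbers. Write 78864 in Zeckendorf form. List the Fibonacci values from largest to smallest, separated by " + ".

75025 + 2584 + 987 + 233 + 34 + 1

Greedy algorithm:
78864 − 75025 = 3839
3839 − 2584 = 1255
1255 − 987 = 268
268 − 233 = 35
35 − 34 = 1
1 − 1 = 0
So 78864 = 75025 + 2584 + 987 + 233 + 34 + 1, with no two terms consecutive in the sequence.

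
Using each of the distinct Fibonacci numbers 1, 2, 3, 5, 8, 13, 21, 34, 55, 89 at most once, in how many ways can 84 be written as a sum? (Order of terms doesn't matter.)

7

Starting from the Zeckendorf form and repeatedly splitting a term F_k into F_{k−1} + F_{k−2} (when neither is already used) reaches every representation.
84 = 55+21+8 = 55+21+5+3 = 55+21+5+2+1 = … (4 more), for 7 in all.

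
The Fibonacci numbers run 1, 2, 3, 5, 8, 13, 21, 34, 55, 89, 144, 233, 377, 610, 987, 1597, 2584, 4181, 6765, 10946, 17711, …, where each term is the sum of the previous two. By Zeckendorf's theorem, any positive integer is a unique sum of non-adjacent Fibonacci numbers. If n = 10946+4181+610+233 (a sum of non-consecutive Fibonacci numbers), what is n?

15970

10946+4181+610+233 = 15970.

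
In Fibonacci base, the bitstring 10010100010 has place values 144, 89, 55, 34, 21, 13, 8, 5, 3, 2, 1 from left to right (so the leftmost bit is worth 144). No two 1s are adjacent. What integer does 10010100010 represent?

Summing the place values of the 1 bits: 144 + 34 + 13 + 2 = 193.

193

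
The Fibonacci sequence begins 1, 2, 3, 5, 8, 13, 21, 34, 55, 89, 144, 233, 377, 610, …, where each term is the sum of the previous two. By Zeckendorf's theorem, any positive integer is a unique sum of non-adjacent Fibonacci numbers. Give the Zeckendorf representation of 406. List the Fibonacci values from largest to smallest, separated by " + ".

Repeatedly subtract the largest Fibonacci number that fits:
377 ≤ 406 < 610, so take 377; remainder 29
21 ≤ 29 < 34, so take 21; remainder 8
8 ≤ 8 < 13, so take 8; remainder 0
So 406 = 377 + 21 + 8, with no two terms consecutive in the sequence.

377 + 21 + 8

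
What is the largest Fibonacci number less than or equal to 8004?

6765 ≤ 8004 < 10946, so the largest Fibonacci number not exceeding 8004 is 6765.

6765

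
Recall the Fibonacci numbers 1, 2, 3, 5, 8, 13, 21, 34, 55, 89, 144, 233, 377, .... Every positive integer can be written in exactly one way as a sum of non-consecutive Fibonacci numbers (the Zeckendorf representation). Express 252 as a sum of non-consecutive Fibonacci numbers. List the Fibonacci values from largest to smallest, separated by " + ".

take 233 (≤ 252); 252 − 233 = 19
take 13 (≤ 19); 19 − 13 = 6
take 5 (≤ 6); 6 − 5 = 1
take 1 (≤ 1); 1 − 1 = 0
So 252 = 233 + 13 + 5 + 1, with no two terms consecutive in the sequence.

233 + 13 + 5 + 1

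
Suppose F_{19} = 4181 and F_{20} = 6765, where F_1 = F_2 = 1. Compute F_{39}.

By F_{2k+1} = F_k² + F_{k+1}²: F_{39} = 4181² + 6765² = 17480761 + 45765225 = 63245986.

63245986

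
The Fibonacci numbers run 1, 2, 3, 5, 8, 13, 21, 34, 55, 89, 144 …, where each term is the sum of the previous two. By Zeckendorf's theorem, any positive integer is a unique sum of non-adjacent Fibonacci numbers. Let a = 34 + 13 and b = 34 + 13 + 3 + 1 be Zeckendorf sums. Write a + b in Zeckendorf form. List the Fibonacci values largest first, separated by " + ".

89 + 8 + 1

The two numbers are 47 and 51, so their sum is 98.
largest Fibonacci ≤ 98 is 89; 98 − 89 = 9
largest Fibonacci ≤ 9 is 8; 9 − 8 = 1
largest Fibonacci ≤ 1 is 1; 1 − 1 = 0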